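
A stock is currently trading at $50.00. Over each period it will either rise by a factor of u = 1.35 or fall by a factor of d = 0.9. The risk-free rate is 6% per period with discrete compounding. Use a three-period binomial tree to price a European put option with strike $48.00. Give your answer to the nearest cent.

Risk-neutral probability p = (1 + 0.06 − 0.9)/(1.35 − 0.9) = 0.1600/0.4500 = 0.3556
Terminal stock prices: S_uuu = 123, S_uud = 82.01, S_udd = 54.68, S_ddd = 36.45
Terminal payoffs (K − S): max(-75.02, 0) = 0, max(-34.01, 0) = 0, max(-6.675, 0) = 0, max(11.55, 0) = 11.55
Node uu (S = 91.13): V_uu = 1/1.06·[0.3556·0.0000 + 0.6444·0.0000] = 0.0000
Node ud (S = 60.75): V_ud = 1/1.06·[0.3556·0.0000 + 0.6444·0.0000] = 0.0000
Node dd (S = 40.5): V_dd = 1/1.06·[0.3556·0.0000 + 0.6444·11.5500] = 7.0220
Node u (S = 67.5): V_u = 1/1.06·[0.3556·0.0000 + 0.6444·0.0000] = 0.0000
Node d (S = 45): V_d = 1/1.06·[0.3556·0.0000 + 0.6444·7.0220] = 4.2691
Node 0 (S = 50): V_0 = 1/1.06·[0.3556·0.0000 + 0.6444·4.2691] = 2.5955

$2.60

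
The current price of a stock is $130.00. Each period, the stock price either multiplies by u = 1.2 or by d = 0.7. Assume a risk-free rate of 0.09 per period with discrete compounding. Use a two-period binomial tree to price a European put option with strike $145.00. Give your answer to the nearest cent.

Risk-neutral probability p = (1 + 0.09 − 0.7)/(1.2 − 0.7) = 0.3900/0.5000 = 0.7800
Terminal stock prices: S_uu = 187.2, S_ud = 109.2, S_dd = 63.7
Terminal payoffs (K − S): max(-42.2, 0) = 0, max(35.8, 0) = 35.8, max(81.3, 0) = 81.3
Node u (S = 156): V_u = 1/1.09·[0.7800·0.0000 + 0.2200·35.8000] = 7.2257
Node d (S = 91): V_d = 1/1.09·[0.7800·35.8000 + 0.2200·81.3000] = 42.0275
Node 0 (S = 130): V_0 = 1/1.09·[0.7800·7.2257 + 0.2200·42.0275] = 13.6533

$13.65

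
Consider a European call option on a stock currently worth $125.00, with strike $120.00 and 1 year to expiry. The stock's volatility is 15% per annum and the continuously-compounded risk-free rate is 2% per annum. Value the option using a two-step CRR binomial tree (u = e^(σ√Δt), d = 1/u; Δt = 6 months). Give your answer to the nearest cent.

$11.63

CRR parameters: u = e^(σ√Δt) = e^(0.15·√0.5) = 1.1119, d = 1/u = 0.8994
Per-period rate: rΔt = 0.02·0.5 = 0.01, so R = e^0.01 = 1.0101
Risk-neutral probability p = (e^0.01 − 0.8994)/(1.1119 − 0.8994) = 0.1107/0.2125 = 0.5208
Terminal stock prices: S_uu = 154.5, S_ud = 125, S_dd = 101.1
Terminal payoffs (S − K): max(34.54, 0) = 34.54, max(5, 0) = 5, max(-18.89, 0) = 0
Node u (S = 139): V_u = e^(−0.01)·[0.5208·34.5389 + 0.4792·5.0000] = 20.1809
Node d (S = 112.4): V_d = e^(−0.01)·[0.5208·5.0000 + 0.4792·0.0000] = 2.5781
Node 0 (S = 125): V_0 = e^(−0.01)·[0.5208·20.1809 + 0.4792·2.5781] = 11.6287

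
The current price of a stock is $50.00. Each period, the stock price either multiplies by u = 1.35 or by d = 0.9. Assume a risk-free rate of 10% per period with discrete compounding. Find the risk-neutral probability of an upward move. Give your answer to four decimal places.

p = 0.4444

Risk-neutral probability p = (1 + 0.1 − 0.9)/(1.35 − 0.9) = 0.2000/0.4500 = 0.4444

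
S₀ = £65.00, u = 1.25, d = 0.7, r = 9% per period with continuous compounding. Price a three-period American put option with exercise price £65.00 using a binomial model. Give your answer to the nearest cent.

Risk-neutral probability p = (e^0.09 − 0.7)/(1.25 − 0.7) = 0.3942/0.5500 = 0.7167
Terminal stock prices: S_uuu = 127, S_uud = 71.09, S_udd = 39.81, S_ddd = 22.29
Terminal payoffs (K − S): max(-61.95, 0) = 0, max(-6.094, 0) = 0, max(25.19, 0) = 25.19, max(42.71, 0) = 42.71
Node uu (S = 101.6): continuation = e^(−0.09)·[0.7167·0.0000 + 0.2833·0.0000] = 0.0000; exercise value = 0.0000 ≤ continuation, so V_uu = 0.0000
Node ud (S = 56.87): continuation = e^(−0.09)·[0.7167·0.0000 + 0.2833·25.1875] = 6.5219; exercise value = 8.1250 > continuation, so V_ud = 8.1250 (exercise)
Node dd (S = 31.85): continuation = e^(−0.09)·[0.7167·25.1875 + 0.2833·42.7050] = 27.5555; exercise value = 33.1500 > continuation, so V_dd = 33.1500 (exercise)
Node u (S = 81.25): continuation = e^(−0.09)·[0.7167·0.0000 + 0.2833·8.1250] = 2.1038; exercise value = 0.0000 ≤ continuation, so V_u = 2.1038
Node d (S = 45.5): continuation = e^(−0.09)·[0.7167·8.1250 + 0.2833·33.1500] = 13.9055; exercise value = 19.5000 > continuation, so V_d = 19.5000 (exercise)
Node 0 (S = 65): continuation = e^(−0.09)·[0.7167·2.1038 + 0.2833·19.5000] = 6.4272; exercise value = 0.0000 ≤ continuation, so V_0 = 6.4272

£6.43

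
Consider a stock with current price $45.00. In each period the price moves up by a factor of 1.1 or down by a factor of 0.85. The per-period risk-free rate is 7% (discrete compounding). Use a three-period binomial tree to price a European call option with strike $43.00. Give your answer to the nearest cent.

$10.15

Risk-neutral probability p = (1 + 0.07 − 0.85)/(1.1 − 0.85) = 0.2200/0.2500 = 0.8800
Terminal stock prices: S_uuu = 59.9, S_uud = 46.28, S_udd = 35.76, S_ddd = 27.64
Terminal payoffs (S − K): max(16.9, 0) = 16.9, max(3.283, 0) = 3.283, max(-7.236, 0) = 0, max(-15.36, 0) = 0
Node uu (S = 54.45): V_uu = 1/1.07·[0.8800·16.8950 + 0.1200·3.2825] = 14.2631
Node ud (S = 42.08): V_ud = 1/1.07·[0.8800·3.2825 + 0.1200·0.0000] = 2.6996
Node dd (S = 32.51): V_dd = 1/1.07·[0.8800·0.0000 + 0.1200·0.0000] = 0.0000
Node u (S = 49.5): V_u = 1/1.07·[0.8800·14.2631 + 0.1200·2.6996] = 12.0331
Node d (S = 38.25): V_d = 1/1.07·[0.8800·2.6996 + 0.1200·0.0000] = 2.2203
Node 0 (S = 45): V_0 = 1/1.07·[0.8800·12.0331 + 0.1200·2.2203] = 10.1454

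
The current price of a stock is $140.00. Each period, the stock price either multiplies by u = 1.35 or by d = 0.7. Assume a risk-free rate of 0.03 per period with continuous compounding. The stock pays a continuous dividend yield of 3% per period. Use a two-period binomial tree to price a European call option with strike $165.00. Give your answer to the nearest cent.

Per-period risk-free factor R = e^0.03 = 1.0305; dividend-adjusted growth = e^(0.03−0.03) = 1.0000.
Risk-neutral probability p = (1.0000 − 0.7)/(1.35 − 0.7) = 0.3000/0.6500 = 0.4615
Terminal stock prices: S_uu = 255.2, S_ud = 132.3, S_dd = 68.6
Terminal payoffs (S − K): max(90.15, 0) = 90.15, max(-32.7, 0) = 0, max(-96.4, 0) = 0
Node u (S = 189): V_u = e^(−0.03)·[0.4615·90.1500 + 0.5385·0.0000] = 40.3780
Node d (S = 98): V_d = e^(−0.03)·[0.4615·0.0000 + 0.5385·0.0000] = 0.0000
Node 0 (S = 140): V_0 = e^(−0.03)·[0.4615·40.3780 + 0.5385·0.0000] = 18.0852

$18.09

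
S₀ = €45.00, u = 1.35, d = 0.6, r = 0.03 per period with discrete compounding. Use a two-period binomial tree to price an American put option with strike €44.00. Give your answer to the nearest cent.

Risk-neutral probability p = (1 + 0.03 − 0.6)/(1.35 − 0.6) = 0.4300/0.7500 = 0.5733
Terminal stock prices: S_uu = 82.01, S_ud = 36.45, S_dd = 16.2
Terminal payoffs (K − S): max(-38.01, 0) = 0, max(7.55, 0) = 7.55, max(27.8, 0) = 27.8
Node u (S = 60.75): continuation = 1/1.03·[0.5733·0.0000 + 0.4267·7.5500] = 3.1275; exercise value = 0.0000 ≤ continuation, so V_u = 3.1275
Node d (S = 27): continuation = 1/1.03·[0.5733·7.5500 + 0.4267·27.8000] = 15.7184; exercise value = 17.0000 > continuation, so V_d = 17.0000 (exercise)
Node 0 (S = 45): continuation = 1/1.03·[0.5733·3.1275 + 0.4267·17.0000] = 8.7829; exercise value = 0.0000 ≤ continuation, so V_0 = 8.7829

€8.78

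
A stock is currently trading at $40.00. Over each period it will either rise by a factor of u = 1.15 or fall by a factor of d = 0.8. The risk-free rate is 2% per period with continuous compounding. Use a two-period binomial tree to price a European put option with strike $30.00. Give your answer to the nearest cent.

$0.58

Risk-neutral probability p = (e^0.02 − 0.8)/(1.15 − 0.8) = 0.2202/0.3500 = 0.6291
Terminal stock prices: S_uu = 52.9, S_ud = 36.8, S_dd = 25.6
Terminal payoffs (K − S): max(-22.9, 0) = 0, max(-6.8, 0) = 0, max(4.4, 0) = 4.4
Node u (S = 46): V_u = e^(−0.02)·[0.6291·0.0000 + 0.3709·0.0000] = 0.0000
Node d (S = 32): V_d = e^(−0.02)·[0.6291·0.0000 + 0.3709·4.4000] = 1.5994
Node 0 (S = 40): V_0 = e^(−0.02)·[0.6291·0.0000 + 0.3709·1.5994] = 0.5814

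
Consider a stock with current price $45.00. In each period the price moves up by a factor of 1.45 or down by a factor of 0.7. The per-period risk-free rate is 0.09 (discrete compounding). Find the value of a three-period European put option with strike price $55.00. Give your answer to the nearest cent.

Risk-neutral probability p = (1 + 0.09 − 0.7)/(1.45 − 0.7) = 0.3900/0.7500 = 0.5200
Terminal stock prices: S_uuu = 137.2, S_uud = 66.23, S_udd = 31.97, S_ddd = 15.43
Terminal payoffs (K − S): max(-82.19, 0) = 0, max(-11.23, 0) = 0, max(23.03, 0) = 23.03, max(39.57, 0) = 39.57
Node uu (S = 94.61): V_uu = 1/1.09·[0.5200·0.0000 + 0.4800·0.0000] = 0.0000
Node ud (S = 45.67): V_ud = 1/1.09·[0.5200·0.0000 + 0.4800·23.0275] = 10.1406
Node dd (S = 22.05): V_dd = 1/1.09·[0.5200·23.0275 + 0.4800·39.5650] = 28.4087
Node u (S = 65.25): V_u = 1/1.09·[0.5200·0.0000 + 0.4800·10.1406] = 4.4656
Node d (S = 31.5): V_d = 1/1.09·[0.5200·10.1406 + 0.4800·28.4087] = 17.3480
Node 0 (S = 45): V_0 = 1/1.09·[0.5200·4.4656 + 0.4800·17.3480] = 9.7698

$9.77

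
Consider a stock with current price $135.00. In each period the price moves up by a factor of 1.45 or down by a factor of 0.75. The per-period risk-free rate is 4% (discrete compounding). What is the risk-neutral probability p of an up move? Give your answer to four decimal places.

p = 0.4143

Risk-neutral probability p = (1 + 0.04 − 0.75)/(1.45 − 0.75) = 0.2900/0.7000 = 0.4143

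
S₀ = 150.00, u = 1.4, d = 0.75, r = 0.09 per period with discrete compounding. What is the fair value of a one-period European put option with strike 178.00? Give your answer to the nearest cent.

28.66

Risk-neutral probability p = (1 + 0.09 − 0.75)/(1.4 − 0.75) = 0.3400/0.6500 = 0.5231
Terminal stock prices: S_u = 210, S_d = 112.5
Terminal payoffs (K − S): max(-32, 0) = 0, max(65.5, 0) = 65.5
Node 0 (S = 150): V_0 = 1/1.09·[0.5231·0.0000 + 0.4769·65.5000] = 28.6591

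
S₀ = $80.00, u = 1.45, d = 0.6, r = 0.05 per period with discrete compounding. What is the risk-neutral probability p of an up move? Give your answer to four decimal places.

Risk-neutral probability p = (1 + 0.05 − 0.6)/(1.45 − 0.6) = 0.4500/0.8500 = 0.5294

p = 0.5294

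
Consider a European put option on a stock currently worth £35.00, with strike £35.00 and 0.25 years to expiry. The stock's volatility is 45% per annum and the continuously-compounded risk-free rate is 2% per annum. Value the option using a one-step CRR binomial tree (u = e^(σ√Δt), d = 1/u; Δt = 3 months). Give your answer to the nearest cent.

£3.82

CRR parameters: u = e^(σ√Δt) = e^(0.45·√0.25) = 1.2523, d = 1/u = 0.7985
Per-period rate: rΔt = 0.02·0.25 = 0.005, so R = e^0.005 = 1.0050
Risk-neutral probability p = (e^0.005 − 0.7985)/(1.2523 − 0.7985) = 0.2065/0.4538 = 0.4550
Terminal stock prices: S_u = 43.83, S_d = 27.95
Terminal payoffs (K − S): max(-8.831, 0) = 0, max(7.052, 0) = 7.052
Node 0 (S = 35): V_0 = e^(−0.005)·[0.4550·0.0000 + 0.5450·7.0519] = 3.8239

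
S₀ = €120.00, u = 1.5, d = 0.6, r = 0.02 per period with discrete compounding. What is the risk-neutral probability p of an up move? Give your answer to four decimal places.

p = 0.4667

Risk-neutral probability p = (1 + 0.02 − 0.6)/(1.5 − 0.6) = 0.4200/0.9000 = 0.4667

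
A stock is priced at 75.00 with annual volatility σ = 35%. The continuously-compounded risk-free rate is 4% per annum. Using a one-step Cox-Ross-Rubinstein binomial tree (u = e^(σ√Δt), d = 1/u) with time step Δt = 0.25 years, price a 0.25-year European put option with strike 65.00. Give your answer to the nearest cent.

CRR parameters: u = e^(σ√Δt) = e^(0.35·√0.25) = 1.1912, d = 1/u = 0.8395
Per-period rate: rΔt = 0.04·0.25 = 0.01, so R = e^0.01 = 1.0101
Risk-neutral probability p = (e^0.01 − 0.8395)/(1.1912 − 0.8395) = 0.1706/0.3518 = 0.4849
Terminal stock prices: S_u = 89.34, S_d = 62.96
Terminal payoffs (K − S): max(-24.34, 0) = 0, max(2.041, 0) = 2.041
Node 0 (S = 75): V_0 = e^(−0.01)·[0.4849·0.0000 + 0.5151·2.0407] = 1.0407

1.04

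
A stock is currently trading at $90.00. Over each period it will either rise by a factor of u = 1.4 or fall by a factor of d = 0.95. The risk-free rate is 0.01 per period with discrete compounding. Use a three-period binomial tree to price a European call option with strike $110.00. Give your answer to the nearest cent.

Risk-neutral probability p = (1 + 0.01 − 0.95)/(1.4 − 0.95) = 0.0600/0.4500 = 0.1333
Terminal stock prices: S_uuu = 247, S_uud = 167.6, S_udd = 113.7, S_ddd = 77.16
Terminal payoffs (S − K): max(137, 0) = 137, max(57.58, 0) = 57.58, max(3.715, 0) = 3.715, max(-32.84, 0) = 0
Node uu (S = 176.4): V_uu = 1/1.01·[0.1333·136.9600 + 0.8667·57.5800] = 67.4891
Node ud (S = 119.7): V_ud = 1/1.01·[0.1333·57.5800 + 0.8667·3.7150] = 10.7891
Node dd (S = 81.22): V_dd = 1/1.01·[0.1333·3.7150 + 0.8667·0.0000] = 0.4904
Node u (S = 126): V_u = 1/1.01·[0.1333·67.4891 + 0.8667·10.7891] = 18.1674
Node d (S = 85.5): V_d = 1/1.01·[0.1333·10.7891 + 0.8667·0.4904] = 1.8451
Node 0 (S = 90): V_0 = 1/1.01·[0.1333·18.1674 + 0.8667·1.8451] = 3.9816

$3.98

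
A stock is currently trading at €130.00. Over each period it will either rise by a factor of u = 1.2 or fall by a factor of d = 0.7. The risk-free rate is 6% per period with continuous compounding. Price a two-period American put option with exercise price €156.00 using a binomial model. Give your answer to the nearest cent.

€26.00

Risk-neutral probability p = (e^0.06 − 0.7)/(1.2 − 0.7) = 0.3618/0.5000 = 0.7237
Terminal stock prices: S_uu = 187.2, S_ud = 109.2, S_dd = 63.7
Terminal payoffs (K − S): max(-31.2, 0) = 0, max(46.8, 0) = 46.8, max(92.3, 0) = 92.3
Node u (S = 156): continuation = e^(−0.06)·[0.7237·0.0000 + 0.2763·46.8000] = 12.1790; exercise value = 0.0000 ≤ continuation, so V_u = 12.1790
Node d (S = 91): continuation = e^(−0.06)·[0.7237·46.8000 + 0.2763·92.3000] = 55.9153; exercise value = 65.0000 > continuation, so V_d = 65.0000 (exercise)
Node 0 (S = 130): continuation = e^(−0.06)·[0.7237·12.1790 + 0.2763·65.0000] = 25.2156; exercise value = 26.0000 > continuation, so V_0 = 26.0000 (exercise)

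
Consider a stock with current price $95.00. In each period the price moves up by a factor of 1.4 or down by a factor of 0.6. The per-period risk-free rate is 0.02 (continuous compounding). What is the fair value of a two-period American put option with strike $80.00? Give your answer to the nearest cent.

$10.75

Risk-neutral probability p = (e^0.02 − 0.6)/(1.4 − 0.6) = 0.4202/0.8000 = 0.5253
Terminal stock prices: S_uu = 186.2, S_ud = 79.8, S_dd = 34.2
Terminal payoffs (K − S): max(-106.2, 0) = 0, max(0.2, 0) = 0.2, max(45.8, 0) = 45.8
Node u (S = 133): continuation = e^(−0.02)·[0.5253·0.0000 + 0.4747·0.2000] = 0.0931; exercise value = 0.0000 ≤ continuation, so V_u = 0.0931
Node d (S = 57): continuation = e^(−0.02)·[0.5253·0.2000 + 0.4747·45.8000] = 21.4159; exercise value = 23.0000 > continuation, so V_d = 23.0000 (exercise)
Node 0 (S = 95): continuation = e^(−0.02)·[0.5253·0.0931 + 0.4747·23.0000] = 10.7509; exercise value = 0.0000 ≤ continuation, so V_0 = 10.7509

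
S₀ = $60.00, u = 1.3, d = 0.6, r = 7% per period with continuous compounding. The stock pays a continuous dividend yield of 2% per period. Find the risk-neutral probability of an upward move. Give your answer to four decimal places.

Per-period risk-free factor R = e^0.07 = 1.0725; dividend-adjusted growth = e^(0.07−0.02) = 1.0513.
Risk-neutral probability p = (1.0513 − 0.6)/(1.3 − 0.6) = 0.4513/0.7000 = 0.6447

p = 0.6447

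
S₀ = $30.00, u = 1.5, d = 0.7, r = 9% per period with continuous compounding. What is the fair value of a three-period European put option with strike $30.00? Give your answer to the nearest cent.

$4.27

Risk-neutral probability p = (e^0.09 − 0.7)/(1.5 − 0.7) = 0.3942/0.8000 = 0.4927
Terminal stock prices: S_uuu = 101.2, S_uud = 47.25, S_udd = 22.05, S_ddd = 10.29
Terminal payoffs (K − S): max(-71.25, 0) = 0, max(-17.25, 0) = 0, max(7.95, 0) = 7.95, max(19.71, 0) = 19.71
Node uu (S = 67.5): V_uu = e^(−0.09)·[0.4927·0.0000 + 0.5073·0.0000] = 0.0000
Node ud (S = 31.5): V_ud = e^(−0.09)·[0.4927·0.0000 + 0.5073·7.9500] = 3.6858
Node dd (S = 14.7): V_dd = e^(−0.09)·[0.4927·7.9500 + 0.5073·19.7100] = 12.7179
Node u (S = 45): V_u = e^(−0.09)·[0.4927·0.0000 + 0.5073·3.6858] = 1.7088
Node d (S = 21): V_d = e^(−0.09)·[0.4927·3.6858 + 0.5073·12.7179] = 7.5560
Node 0 (S = 30): V_0 = e^(−0.09)·[0.4927·1.7088 + 0.5073·7.5560] = 4.2726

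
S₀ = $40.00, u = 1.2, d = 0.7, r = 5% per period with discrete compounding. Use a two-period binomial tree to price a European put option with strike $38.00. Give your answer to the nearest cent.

Risk-neutral probability p = (1 + 0.05 − 0.7)/(1.2 − 0.7) = 0.3500/0.5000 = 0.7000
Terminal stock prices: S_uu = 57.6, S_ud = 33.6, S_dd = 19.6
Terminal payoffs (K − S): max(-19.6, 0) = 0, max(4.4, 0) = 4.4, max(18.4, 0) = 18.4
Node u (S = 48): V_u = 1/1.05·[0.7000·0.0000 + 0.3000·4.4000] = 1.2571
Node d (S = 28): V_d = 1/1.05·[0.7000·4.4000 + 0.3000·18.4000] = 8.1905
Node 0 (S = 40): V_0 = 1/1.05·[0.7000·1.2571 + 0.3000·8.1905] = 3.1782

$3.18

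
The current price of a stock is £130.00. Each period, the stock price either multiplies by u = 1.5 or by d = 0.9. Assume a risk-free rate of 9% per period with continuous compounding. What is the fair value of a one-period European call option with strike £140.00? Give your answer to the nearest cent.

Risk-neutral probability p = (e^0.09 − 0.9)/(1.5 − 0.9) = 0.1942/0.6000 = 0.3236
Terminal stock prices: S_u = 195, S_d = 117
Terminal payoffs (S − K): max(55, 0) = 55, max(-23, 0) = 0
Node 0 (S = 130): V_0 = e^(−0.09)·[0.3236·55.0000 + 0.6764·0.0000] = 16.2673

£16.27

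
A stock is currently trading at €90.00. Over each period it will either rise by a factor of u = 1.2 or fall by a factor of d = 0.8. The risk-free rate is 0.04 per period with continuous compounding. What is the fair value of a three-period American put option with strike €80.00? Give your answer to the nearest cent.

€5.12

Risk-neutral probability p = (e^0.04 − 0.8)/(1.2 − 0.8) = 0.2408/0.4000 = 0.6020
Terminal stock prices: S_uuu = 155.5, S_uud = 103.7, S_udd = 69.12, S_ddd = 46.08
Terminal payoffs (K − S): max(-75.52, 0) = 0, max(-23.68, 0) = 0, max(10.88, 0) = 10.88, max(33.92, 0) = 33.92
Node uu (S = 129.6): continuation = e^(−0.04)·[0.6020·0.0000 + 0.3980·0.0000] = 0.0000; exercise value = 0.0000 ≤ continuation, so V_uu = 0.0000
Node ud (S = 86.4): continuation = e^(−0.04)·[0.6020·0.0000 + 0.3980·10.8800] = 4.1602; exercise value = 0.0000 ≤ continuation, so V_ud = 4.1602
Node dd (S = 57.6): continuation = e^(−0.04)·[0.6020·10.8800 + 0.3980·33.9200] = 19.2632; exercise value = 22.4000 > continuation, so V_dd = 22.4000 (exercise)
Node u (S = 108): continuation = e^(−0.04)·[0.6020·0.0000 + 0.3980·4.1602] = 1.5907; exercise value = 0.0000 ≤ continuation, so V_u = 1.5907
Node d (S = 72): continuation = e^(−0.04)·[0.6020·4.1602 + 0.3980·22.4000] = 10.9714; exercise value = 8.0000 ≤ continuation, so V_d = 10.9714
Node 0 (S = 90): continuation = e^(−0.04)·[0.6020·1.5907 + 0.3980·10.9714] = 5.1152; exercise value = 0.0000 ≤ continuation, so V_0 = 5.1152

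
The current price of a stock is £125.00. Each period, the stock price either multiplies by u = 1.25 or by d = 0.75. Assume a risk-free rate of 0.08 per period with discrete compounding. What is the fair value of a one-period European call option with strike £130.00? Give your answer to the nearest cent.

£16.04

Risk-neutral probability p = (1 + 0.08 − 0.75)/(1.25 − 0.75) = 0.3300/0.5000 = 0.6600
Terminal stock prices: S_u = 156.2, S_d = 93.75
Terminal payoffs (S − K): max(26.25, 0) = 26.25, max(-36.25, 0) = 0
Node 0 (S = 125): V_0 = 1/1.08·[0.6600·26.2500 + 0.3400·0.0000] = 16.0417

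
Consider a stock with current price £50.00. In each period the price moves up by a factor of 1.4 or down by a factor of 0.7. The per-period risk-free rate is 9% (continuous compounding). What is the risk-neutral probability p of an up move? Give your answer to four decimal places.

p = 0.5631

Risk-neutral probability p = (e^0.09 − 0.7)/(1.4 − 0.7) = 0.3942/0.7000 = 0.5631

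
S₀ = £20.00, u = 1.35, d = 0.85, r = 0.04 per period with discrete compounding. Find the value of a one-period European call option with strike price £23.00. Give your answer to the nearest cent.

£1.46

Risk-neutral probability p = (1 + 0.04 − 0.85)/(1.35 − 0.85) = 0.1900/0.5000 = 0.3800
Terminal stock prices: S_u = 27, S_d = 17
Terminal payoffs (S − K): max(4, 0) = 4, max(-6, 0) = 0
Node 0 (S = 20): V_0 = 1/1.04·[0.3800·4.0000 + 0.6200·0.0000] = 1.4615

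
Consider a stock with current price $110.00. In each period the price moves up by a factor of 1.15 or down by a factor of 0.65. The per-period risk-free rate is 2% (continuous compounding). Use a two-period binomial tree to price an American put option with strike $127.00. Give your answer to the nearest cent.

Risk-neutral probability p = (e^0.02 − 0.65)/(1.15 − 0.65) = 0.3702/0.5000 = 0.7404
Terminal stock prices: S_uu = 145.5, S_ud = 82.22, S_dd = 46.48
Terminal payoffs (K − S): max(-18.47, 0) = 0, max(44.78, 0) = 44.78, max(80.53, 0) = 80.53
Node u (S = 126.5): continuation = e^(−0.02)·[0.7404·0.0000 + 0.2596·44.7750] = 11.3933; exercise value = 0.5000 ≤ continuation, so V_u = 11.3933
Node d (S = 71.5): continuation = e^(−0.02)·[0.7404·44.7750 + 0.2596·80.5250] = 52.9852; exercise value = 55.5000 > continuation, so V_d = 55.5000 (exercise)
Node 0 (S = 110): continuation = e^(−0.02)·[0.7404·11.3933 + 0.2596·55.5000] = 22.3910; exercise value = 17.0000 ≤ continuation, so V_0 = 22.3910

$22.39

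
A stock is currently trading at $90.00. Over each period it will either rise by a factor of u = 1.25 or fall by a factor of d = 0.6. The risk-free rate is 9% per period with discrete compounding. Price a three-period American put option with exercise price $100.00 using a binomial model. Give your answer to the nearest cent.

$17.15

Risk-neutral probability p = (1 + 0.09 − 0.6)/(1.25 − 0.6) = 0.4900/0.6500 = 0.7538
Terminal stock prices: S_uuu = 175.8, S_uud = 84.38, S_udd = 40.5, S_ddd = 19.44
Terminal payoffs (K − S): max(-75.78, 0) = 0, max(15.62, 0) = 15.62, max(59.5, 0) = 59.5, max(80.56, 0) = 80.56
Node uu (S = 140.6): continuation = 1/1.09·[0.7538·0.0000 + 0.2462·15.6250] = 3.5286; exercise value = 0.0000 ≤ continuation, so V_uu = 3.5286
Node ud (S = 67.5): continuation = 1/1.09·[0.7538·15.6250 + 0.2462·59.5000] = 24.2431; exercise value = 32.5000 > continuation, so V_ud = 32.5000 (exercise)
Node dd (S = 32.4): continuation = 1/1.09·[0.7538·59.5000 + 0.2462·80.5600] = 59.3431; exercise value = 67.6000 > continuation, so V_dd = 67.6000 (exercise)
Node u (S = 112.5): continuation = 1/1.09·[0.7538·3.5286 + 0.2462·32.5000] = 9.7798; exercise value = 0.0000 ≤ continuation, so V_u = 9.7798
Node d (S = 54): continuation = 1/1.09·[0.7538·32.5000 + 0.2462·67.6000] = 37.7431; exercise value = 46.0000 > continuation, so V_d = 46.0000 (exercise)
Node 0 (S = 90): continuation = 1/1.09·[0.7538·9.7798 + 0.2462·46.0000] = 17.1519; exercise value = 10.0000 ≤ continuation, so V_0 = 17.1519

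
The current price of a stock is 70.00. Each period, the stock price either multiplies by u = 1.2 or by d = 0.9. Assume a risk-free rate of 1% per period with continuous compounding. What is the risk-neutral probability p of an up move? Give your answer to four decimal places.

p = 0.3668

Risk-neutral probability p = (e^0.01 − 0.9)/(1.2 − 0.9) = 0.1101/0.3000 = 0.3668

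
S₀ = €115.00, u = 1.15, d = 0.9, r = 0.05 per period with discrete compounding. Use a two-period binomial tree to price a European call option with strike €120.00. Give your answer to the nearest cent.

€10.48

Risk-neutral probability p = (1 + 0.05 − 0.9)/(1.15 − 0.9) = 0.1500/0.2500 = 0.6000
Terminal stock prices: S_uu = 152.1, S_ud = 119, S_dd = 93.15
Terminal payoffs (S − K): max(32.09, 0) = 32.09, max(-0.975, 0) = 0, max(-26.85, 0) = 0
Node u (S = 132.2): V_u = 1/1.05·[0.6000·32.0875 + 0.4000·0.0000] = 18.3357
Node d (S = 103.5): V_d = 1/1.05·[0.6000·0.0000 + 0.4000·0.0000] = 0.0000
Node 0 (S = 115): V_0 = 1/1.05·[0.6000·18.3357 + 0.4000·0.0000] = 10.4776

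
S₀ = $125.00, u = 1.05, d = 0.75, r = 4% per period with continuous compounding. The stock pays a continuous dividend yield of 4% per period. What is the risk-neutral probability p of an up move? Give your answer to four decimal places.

p = 0.8333

Per-period risk-free factor R = e^0.04 = 1.0408; dividend-adjusted growth = e^(0.04−0.04) = 1.0000.
Risk-neutral probability p = (1.0000 − 0.75)/(1.05 − 0.75) = 0.2500/0.3000 = 0.8333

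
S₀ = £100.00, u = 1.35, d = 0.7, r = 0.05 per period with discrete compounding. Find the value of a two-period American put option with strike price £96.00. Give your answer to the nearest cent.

Risk-neutral probability p = (1 + 0.05 − 0.7)/(1.35 − 0.7) = 0.3500/0.6500 = 0.5385
Terminal stock prices: S_uu = 182.3, S_ud = 94.5, S_dd = 49
Terminal payoffs (K − S): max(-86.25, 0) = 0, max(1.5, 0) = 1.5, max(47, 0) = 47
Node u (S = 135): continuation = 1/1.05·[0.5385·0.0000 + 0.4615·1.5000] = 0.6593; exercise value = 0.0000 ≤ continuation, so V_u = 0.6593
Node d (S = 70): continuation = 1/1.05·[0.5385·1.5000 + 0.4615·47.0000] = 21.4286; exercise value = 26.0000 > continuation, so V_d = 26.0000 (exercise)
Node 0 (S = 100): continuation = 1/1.05·[0.5385·0.6593 + 0.4615·26.0000] = 11.7667; exercise value = 0.0000 ≤ continuation, so V_0 = 11.7667

£11.77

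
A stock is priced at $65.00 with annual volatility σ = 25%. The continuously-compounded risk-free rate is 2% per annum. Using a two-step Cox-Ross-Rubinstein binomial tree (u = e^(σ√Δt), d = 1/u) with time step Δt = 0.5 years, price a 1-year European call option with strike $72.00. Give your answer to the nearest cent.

$4.73

CRR parameters: u = e^(σ√Δt) = e^(0.25·√0.5) = 1.1934, d = 1/u = 0.8380
Per-period rate: rΔt = 0.02·0.5 = 0.01, so R = e^0.01 = 1.0101
Risk-neutral probability p = (e^0.01 − 0.8380)/(1.1934 − 0.8380) = 0.1721/0.3554 = 0.4842
Terminal stock prices: S_uu = 92.57, S_ud = 65, S_dd = 45.64
Terminal payoffs (S − K): max(20.57, 0) = 20.57, max(-7, 0) = 0, max(-26.36, 0) = 0
Node u (S = 77.57): V_u = e^(−0.01)·[0.4842·20.5677 + 0.5158·0.0000] = 9.8598
Node d (S = 54.47): V_d = e^(−0.01)·[0.4842·0.0000 + 0.5158·0.0000] = 0.0000
Node 0 (S = 65): V_0 = e^(−0.01)·[0.4842·9.8598 + 0.5158·0.0000] = 4.7266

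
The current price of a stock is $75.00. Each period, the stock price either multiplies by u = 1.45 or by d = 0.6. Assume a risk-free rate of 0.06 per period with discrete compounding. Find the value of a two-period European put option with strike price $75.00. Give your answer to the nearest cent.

$13.30

Risk-neutral probability p = (1 + 0.06 − 0.6)/(1.45 − 0.6) = 0.4600/0.8500 = 0.5412
Terminal stock prices: S_uu = 157.7, S_ud = 65.25, S_dd = 27
Terminal payoffs (K − S): max(-82.69, 0) = 0, max(9.75, 0) = 9.75, max(48, 0) = 48
Node u (S = 108.8): V_u = 1/1.06·[0.5412·0.0000 + 0.4588·9.7500] = 4.2203
Node d (S = 45): V_d = 1/1.06·[0.5412·9.7500 + 0.4588·48.0000] = 25.7547
Node 0 (S = 75): V_0 = 1/1.06·[0.5412·4.2203 + 0.4588·25.7547] = 13.3026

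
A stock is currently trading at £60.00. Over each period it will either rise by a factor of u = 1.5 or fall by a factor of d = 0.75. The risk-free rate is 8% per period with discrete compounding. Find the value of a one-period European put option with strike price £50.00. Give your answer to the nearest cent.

£2.59

Risk-neutral probability p = (1 + 0.08 − 0.75)/(1.5 − 0.75) = 0.3300/0.7500 = 0.4400
Terminal stock prices: S_u = 90, S_d = 45
Terminal payoffs (K − S): max(-40, 0) = 0, max(5, 0) = 5
Node 0 (S = 60): V_0 = 1/1.08·[0.4400·0.0000 + 0.5600·5.0000] = 2.5926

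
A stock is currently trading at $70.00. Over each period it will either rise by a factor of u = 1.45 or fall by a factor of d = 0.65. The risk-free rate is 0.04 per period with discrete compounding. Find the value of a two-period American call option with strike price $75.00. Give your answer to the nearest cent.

$15.86

Risk-neutral probability p = (1 + 0.04 − 0.65)/(1.45 − 0.65) = 0.3900/0.8000 = 0.4875
Terminal stock prices: S_uu = 147.2, S_ud = 65.98, S_dd = 29.58
Terminal payoffs (S − K): max(72.18, 0) = 72.18, max(-9.025, 0) = 0, max(-45.42, 0) = 0
Node u (S = 101.5): continuation = 1/1.04·[0.4875·72.1750 + 0.5125·0.0000] = 33.8320; exercise value = 26.5000 ≤ continuation, so V_u = 33.8320
Node d (S = 45.5): continuation = 1/1.04·[0.4875·0.0000 + 0.5125·0.0000] = 0.0000; exercise value = 0.0000 ≤ continuation, so V_d = 0.0000
Node 0 (S = 70): continuation = 1/1.04·[0.4875·33.8320 + 0.5125·0.0000] = 15.8588; exercise value = 0.0000 ≤ continuation, so V_0 = 15.8588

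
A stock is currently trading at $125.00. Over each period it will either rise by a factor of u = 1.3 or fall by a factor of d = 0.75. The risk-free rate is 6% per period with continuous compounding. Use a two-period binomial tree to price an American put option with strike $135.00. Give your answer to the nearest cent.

Risk-neutral probability p = (e^0.06 − 0.75)/(1.3 − 0.75) = 0.3118/0.5500 = 0.5670
Terminal stock prices: S_uu = 211.3, S_ud = 121.9, S_dd = 70.31
Terminal payoffs (K − S): max(-76.25, 0) = 0, max(13.12, 0) = 13.12, max(64.69, 0) = 64.69
Node u (S = 162.5): continuation = e^(−0.06)·[0.5670·0.0000 + 0.4330·13.1250] = 5.3525; exercise value = 0.0000 ≤ continuation, so V_u = 5.3525
Node d (S = 93.75): continuation = e^(−0.06)·[0.5670·13.1250 + 0.4330·64.6875] = 33.3882; exercise value = 41.2500 > continuation, so V_d = 41.2500 (exercise)
Node 0 (S = 125): continuation = e^(−0.06)·[0.5670·5.3525 + 0.4330·41.2500] = 19.6800; exercise value = 10.0000 ≤ continuation, so V_0 = 19.6800

$19.68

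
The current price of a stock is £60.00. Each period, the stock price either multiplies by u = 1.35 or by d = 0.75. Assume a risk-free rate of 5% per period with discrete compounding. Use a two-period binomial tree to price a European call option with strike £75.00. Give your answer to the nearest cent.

Risk-neutral probability p = (1 + 0.05 − 0.75)/(1.35 − 0.75) = 0.3000/0.6000 = 0.5000
Terminal stock prices: S_uu = 109.4, S_ud = 60.75, S_dd = 33.75
Terminal payoffs (S − K): max(34.35, 0) = 34.35, max(-14.25, 0) = 0, max(-41.25, 0) = 0
Node u (S = 81): V_u = 1/1.05·[0.5000·34.3500 + 0.5000·0.0000] = 16.3571
Node d (S = 45): V_d = 1/1.05·[0.5000·0.0000 + 0.5000·0.0000] = 0.0000
Node 0 (S = 60): V_0 = 1/1.05·[0.5000·16.3571 + 0.5000·0.0000] = 7.7891

£7.79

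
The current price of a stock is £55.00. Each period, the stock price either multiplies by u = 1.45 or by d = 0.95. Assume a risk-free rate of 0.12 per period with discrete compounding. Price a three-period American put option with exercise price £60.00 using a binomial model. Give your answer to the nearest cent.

Risk-neutral probability p = (1 + 0.12 − 0.95)/(1.45 − 0.95) = 0.1700/0.5000 = 0.3400
Terminal stock prices: S_uuu = 167.7, S_uud = 109.9, S_udd = 71.97, S_ddd = 47.16
Terminal payoffs (K − S): max(-107.7, 0) = 0, max(-49.86, 0) = 0, max(-11.97, 0) = 0, max(12.84, 0) = 12.84
Node uu (S = 115.6): continuation = 1/1.12·[0.3400·0.0000 + 0.6600·0.0000] = 0.0000; exercise value = 0.0000 ≤ continuation, so V_uu = 0.0000
Node ud (S = 75.76): continuation = 1/1.12·[0.3400·0.0000 + 0.6600·0.0000] = 0.0000; exercise value = 0.0000 ≤ continuation, so V_ud = 0.0000
Node dd (S = 49.64): continuation = 1/1.12·[0.3400·0.0000 + 0.6600·12.8444] = 7.5690; exercise value = 10.3625 > continuation, so V_dd = 10.3625 (exercise)
Node u (S = 79.75): continuation = 1/1.12·[0.3400·0.0000 + 0.6600·0.0000] = 0.0000; exercise value = 0.0000 ≤ continuation, so V_u = 0.0000
Node d (S = 52.25): continuation = 1/1.12·[0.3400·0.0000 + 0.6600·10.3625] = 6.1065; exercise value = 7.7500 > continuation, so V_d = 7.7500 (exercise)
Node 0 (S = 55): continuation = 1/1.12·[0.3400·0.0000 + 0.6600·7.7500] = 4.5670; exercise value = 5.0000 > continuation, so V_0 = 5.0000 (exercise)

£5.00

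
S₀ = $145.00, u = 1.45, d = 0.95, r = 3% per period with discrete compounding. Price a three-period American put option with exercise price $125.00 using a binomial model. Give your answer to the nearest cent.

Risk-neutral probability p = (1 + 0.03 − 0.95)/(1.45 − 0.95) = 0.0800/0.5000 = 0.1600
Terminal stock prices: S_uuu = 442.1, S_uud = 289.6, S_udd = 189.8, S_ddd = 124.3
Terminal payoffs (K − S): max(-317.1, 0) = 0, max(-164.6, 0) = 0, max(-64.75, 0) = 0, max(0.6806, 0) = 0.6806
Node uu (S = 304.9): continuation = 1/1.03·[0.1600·0.0000 + 0.8400·0.0000] = 0.0000; exercise value = 0.0000 ≤ continuation, so V_uu = 0.0000
Node ud (S = 199.7): continuation = 1/1.03·[0.1600·0.0000 + 0.8400·0.0000] = 0.0000; exercise value = 0.0000 ≤ continuation, so V_ud = 0.0000
Node dd (S = 130.9): continuation = 1/1.03·[0.1600·0.0000 + 0.8400·0.6806] = 0.5551; exercise value = 0.0000 ≤ continuation, so V_dd = 0.5551
Node u (S = 210.2): continuation = 1/1.03·[0.1600·0.0000 + 0.8400·0.0000] = 0.0000; exercise value = 0.0000 ≤ continuation, so V_u = 0.0000
Node d (S = 137.8): continuation = 1/1.03·[0.1600·0.0000 + 0.8400·0.5551] = 0.4527; exercise value = 0.0000 ≤ continuation, so V_d = 0.4527
Node 0 (S = 145): continuation = 1/1.03·[0.1600·0.0000 + 0.8400·0.4527] = 0.3692; exercise value = 0.0000 ≤ continuation, so V_0 = 0.3692

$0.37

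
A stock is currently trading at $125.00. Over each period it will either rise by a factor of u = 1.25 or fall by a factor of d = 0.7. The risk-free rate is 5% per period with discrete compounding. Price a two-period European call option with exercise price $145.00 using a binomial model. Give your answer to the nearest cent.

$18.48

Risk-neutral probability p = (1 + 0.05 − 0.7)/(1.25 − 0.7) = 0.3500/0.5500 = 0.6364
Terminal stock prices: S_uu = 195.3, S_ud = 109.4, S_dd = 61.25
Terminal payoffs (S − K): max(50.31, 0) = 50.31, max(-35.62, 0) = 0, max(-83.75, 0) = 0
Node u (S = 156.2): V_u = 1/1.05·[0.6364·50.3125 + 0.3636·0.0000] = 30.4924
Node d (S = 87.5): V_d = 1/1.05·[0.6364·0.0000 + 0.3636·0.0000] = 0.0000
Node 0 (S = 125): V_0 = 1/1.05·[0.6364·30.4924 + 0.3636·0.0000] = 18.4803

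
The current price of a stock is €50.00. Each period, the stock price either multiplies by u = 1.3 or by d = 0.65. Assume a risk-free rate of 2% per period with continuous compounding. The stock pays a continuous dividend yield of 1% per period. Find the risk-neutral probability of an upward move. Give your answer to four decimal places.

Per-period risk-free factor R = e^0.02 = 1.0202; dividend-adjusted growth = e^(0.02−0.01) = 1.0101.
Risk-neutral probability p = (1.0101 − 0.65)/(1.3 − 0.65) = 0.3601/0.6500 = 0.5539

p = 0.5539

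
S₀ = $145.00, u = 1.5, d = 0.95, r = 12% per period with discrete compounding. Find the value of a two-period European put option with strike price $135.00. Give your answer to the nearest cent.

$1.57

Risk-neutral probability p = (1 + 0.12 − 0.95)/(1.5 − 0.95) = 0.1700/0.5500 = 0.3091
Terminal stock prices: S_uu = 326.2, S_ud = 206.6, S_dd = 130.9
Terminal payoffs (K − S): max(-191.2, 0) = 0, max(-71.62, 0) = 0, max(4.138, 0) = 4.138
Node u (S = 217.5): V_u = 1/1.12·[0.3091·0.0000 + 0.6909·0.0000] = 0.0000
Node d (S = 137.8): V_d = 1/1.12·[0.3091·0.0000 + 0.6909·4.1375] = 2.5524
Node 0 (S = 145): V_0 = 1/1.12·[0.3091·0.0000 + 0.6909·2.5524] = 1.5745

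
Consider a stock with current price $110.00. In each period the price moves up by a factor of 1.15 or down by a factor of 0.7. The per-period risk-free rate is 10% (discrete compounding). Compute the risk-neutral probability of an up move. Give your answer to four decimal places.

p = 0.8889

Risk-neutral probability p = (1 + 0.1 − 0.7)/(1.15 − 0.7) = 0.4000/0.4500 = 0.8889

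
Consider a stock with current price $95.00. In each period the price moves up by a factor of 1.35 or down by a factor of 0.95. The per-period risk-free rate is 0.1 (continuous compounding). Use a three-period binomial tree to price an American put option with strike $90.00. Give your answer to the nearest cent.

Risk-neutral probability p = (e^0.1 − 0.95)/(1.35 − 0.95) = 0.1552/0.4000 = 0.3879
Terminal stock prices: S_uuu = 233.7, S_uud = 164.5, S_udd = 115.7, S_ddd = 81.45
Terminal payoffs (K − S): max(-143.7, 0) = 0, max(-74.48, 0) = 0, max(-25.75, 0) = 0, max(8.549, 0) = 8.549
Node uu (S = 173.1): continuation = e^(−0.1)·[0.3879·0.0000 + 0.6121·0.0000] = 0.0000; exercise value = 0.0000 ≤ continuation, so V_uu = 0.0000
Node ud (S = 121.8): continuation = e^(−0.1)·[0.3879·0.0000 + 0.6121·0.0000] = 0.0000; exercise value = 0.0000 ≤ continuation, so V_ud = 0.0000
Node dd (S = 85.74): continuation = e^(−0.1)·[0.3879·0.0000 + 0.6121·8.5494] = 4.7349; exercise value = 4.2625 ≤ continuation, so V_dd = 4.7349
Node u (S = 128.2): continuation = e^(−0.1)·[0.3879·0.0000 + 0.6121·0.0000] = 0.0000; exercise value = 0.0000 ≤ continuation, so V_u = 0.0000
Node d (S = 90.25): continuation = e^(−0.1)·[0.3879·0.0000 + 0.6121·4.7349] = 2.6223; exercise value = 0.0000 ≤ continuation, so V_d = 2.6223
Node 0 (S = 95): continuation = e^(−0.1)·[0.3879·0.0000 + 0.6121·2.6223] = 1.4523; exercise value = 0.0000 ≤ continuation, so V_0 = 1.4523

$1.45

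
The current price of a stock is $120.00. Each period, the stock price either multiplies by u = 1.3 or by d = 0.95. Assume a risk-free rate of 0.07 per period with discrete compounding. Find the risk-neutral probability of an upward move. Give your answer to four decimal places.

Risk-neutral probability p = (1 + 0.07 − 0.95)/(1.3 − 0.95) = 0.1200/0.3500 = 0.3429

p = 0.3429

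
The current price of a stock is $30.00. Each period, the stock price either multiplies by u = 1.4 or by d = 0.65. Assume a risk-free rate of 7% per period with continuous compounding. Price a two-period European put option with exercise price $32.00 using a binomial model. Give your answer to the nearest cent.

$5.21

Risk-neutral probability p = (e^0.07 − 0.65)/(1.4 − 0.65) = 0.4225/0.7500 = 0.5633
Terminal stock prices: S_uu = 58.8, S_ud = 27.3, S_dd = 12.68
Terminal payoffs (K − S): max(-26.8, 0) = 0, max(4.7, 0) = 4.7, max(19.32, 0) = 19.32
Node u (S = 42): V_u = e^(−0.07)·[0.5633·0.0000 + 0.4367·4.7000] = 1.9135
Node d (S = 19.5): V_d = e^(−0.07)·[0.5633·4.7000 + 0.4367·19.3250] = 10.3366
Node 0 (S = 30): V_0 = e^(−0.07)·[0.5633·1.9135 + 0.4367·10.3366] = 5.2135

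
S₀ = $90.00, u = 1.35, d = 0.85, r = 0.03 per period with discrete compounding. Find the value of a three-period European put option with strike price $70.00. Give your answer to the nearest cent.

$3.53

Risk-neutral probability p = (1 + 0.03 − 0.85)/(1.35 − 0.85) = 0.1800/0.5000 = 0.3600
Terminal stock prices: S_uuu = 221.4, S_uud = 139.4, S_udd = 87.78, S_ddd = 55.27
Terminal payoffs (K − S): max(-151.4, 0) = 0, max(-69.42, 0) = 0, max(-17.78, 0) = 0, max(14.73, 0) = 14.73
Node uu (S = 164): V_uu = 1/1.03·[0.3600·0.0000 + 0.6400·0.0000] = 0.0000
Node ud (S = 103.3): V_ud = 1/1.03·[0.3600·0.0000 + 0.6400·0.0000] = 0.0000
Node dd (S = 65.02): V_dd = 1/1.03·[0.3600·0.0000 + 0.6400·14.7288] = 9.1518
Node u (S = 121.5): V_u = 1/1.03·[0.3600·0.0000 + 0.6400·0.0000] = 0.0000
Node d (S = 76.5): V_d = 1/1.03·[0.3600·0.0000 + 0.6400·9.1518] = 5.6866
Node 0 (S = 90): V_0 = 1/1.03·[0.3600·0.0000 + 0.6400·5.6866] = 3.5334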